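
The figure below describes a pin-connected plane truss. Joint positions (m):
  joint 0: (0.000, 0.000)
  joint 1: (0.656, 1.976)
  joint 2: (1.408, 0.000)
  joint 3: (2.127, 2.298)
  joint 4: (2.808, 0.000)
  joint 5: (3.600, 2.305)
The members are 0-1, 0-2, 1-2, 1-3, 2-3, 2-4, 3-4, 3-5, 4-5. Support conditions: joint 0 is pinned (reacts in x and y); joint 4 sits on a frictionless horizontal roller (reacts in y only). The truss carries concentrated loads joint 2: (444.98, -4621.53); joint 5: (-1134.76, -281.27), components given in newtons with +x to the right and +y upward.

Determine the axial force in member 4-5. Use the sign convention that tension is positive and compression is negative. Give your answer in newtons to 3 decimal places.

N=6 nodes, M=9 members, R=3 reactions → 2N=12, M+R=12
member 0 (0-1): L=2.0820, (cx,cy)=(0.3151,0.9491)
member 1 (0-2): L=1.4080, (cx,cy)=(1.0000,0.0000)
member 2 (1-2): L=2.1143, (cx,cy)=(0.3557,-0.9346)
member 3 (1-3): L=1.5058, (cx,cy)=(0.9769,0.2138)
member 4 (2-3): L=2.4079, (cx,cy)=(0.2986,0.9544)
member 5 (2-4): L=1.4000, (cx,cy)=(1.0000,0.0000)
member 6 (3-4): L=2.3968, (cx,cy)=(0.2841,-0.9588)
member 7 (3-5): L=1.4730, (cx,cy)=(1.0000,0.0048)
member 8 (4-5): L=2.4373, (cx,cy)=(0.3250,0.9457)
solve A·x = −loads:
  F[0-1] = -3325.7282 N (compression)
  F[0-2] = +358.0732 N (tension)
  F[1-2] = +2890.9275 N (tension)
  F[1-3] = -2125.2579 N (compression)
  F[2-3] = +2011.4152 N (tension)
  F[2-4] = +340.7193 N (tension)
  F[3-4] = -1533.3285 N (compression)
  F[3-5] = -1039.8250 N (compression)
  F[4-5] = -292.1855 N (compression)
  Rx@0 = +689.7800 N
  Ry@0 = +3156.3383 N
  Ry@4 = +1746.4617 N

-292.186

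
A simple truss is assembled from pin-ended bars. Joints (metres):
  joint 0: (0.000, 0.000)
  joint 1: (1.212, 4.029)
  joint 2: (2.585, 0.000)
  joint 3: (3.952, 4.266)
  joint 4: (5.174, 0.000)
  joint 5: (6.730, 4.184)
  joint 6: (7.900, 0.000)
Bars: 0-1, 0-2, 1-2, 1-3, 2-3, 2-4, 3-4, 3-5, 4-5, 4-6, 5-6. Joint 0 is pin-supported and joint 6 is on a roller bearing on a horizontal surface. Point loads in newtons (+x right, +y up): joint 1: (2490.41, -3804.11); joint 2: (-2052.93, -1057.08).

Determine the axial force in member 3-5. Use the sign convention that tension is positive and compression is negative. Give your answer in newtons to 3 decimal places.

N=7 nodes, M=11 members, R=3 reactions → 2N=14, M+R=14
member 0 (0-1): L=4.2073, (cx,cy)=(0.2881,0.9576)
member 1 (0-2): L=2.5850, (cx,cy)=(1.0000,0.0000)
member 2 (1-2): L=4.2565, (cx,cy)=(0.3226,-0.9465)
member 3 (1-3): L=2.7502, (cx,cy)=(0.9963,0.0862)
member 4 (2-3): L=4.4797, (cx,cy)=(0.3052,0.9523)
member 5 (2-4): L=2.5890, (cx,cy)=(1.0000,0.0000)
member 6 (3-4): L=4.4376, (cx,cy)=(0.2754,-0.9613)
member 7 (3-5): L=2.7792, (cx,cy)=(0.9996,-0.0295)
member 8 (4-5): L=4.4640, (cx,cy)=(0.3486,0.9373)
member 9 (4-6): L=2.7260, (cx,cy)=(1.0000,0.0000)
member 10 (5-6): L=4.3445, (cx,cy)=(0.2693,-0.9631)
solve A·x = −loads:
  F[0-1] = -2779.3883 N (compression)
  F[0-2] = +1238.1311 N (tension)
  F[1-2] = -1464.6282 N (compression)
  F[1-3] = -2829.1492 N (compression)
  F[2-3] = +2565.8034 N (tension)
  F[2-4] = +2035.6536 N (tension)
  F[3-4] = -2244.5589 N (compression)
  F[3-5] = -1418.1737 N (compression)
  F[4-5] = +2302.1610 N (tension)
  F[4-6] = +615.0944 N (tension)
  F[5-6] = -2284.0025 N (compression)
  Rx@0 = -437.4800 N
  Ry@0 = +2661.5704 N
  Ry@6 = +2199.6196 N

-1418.174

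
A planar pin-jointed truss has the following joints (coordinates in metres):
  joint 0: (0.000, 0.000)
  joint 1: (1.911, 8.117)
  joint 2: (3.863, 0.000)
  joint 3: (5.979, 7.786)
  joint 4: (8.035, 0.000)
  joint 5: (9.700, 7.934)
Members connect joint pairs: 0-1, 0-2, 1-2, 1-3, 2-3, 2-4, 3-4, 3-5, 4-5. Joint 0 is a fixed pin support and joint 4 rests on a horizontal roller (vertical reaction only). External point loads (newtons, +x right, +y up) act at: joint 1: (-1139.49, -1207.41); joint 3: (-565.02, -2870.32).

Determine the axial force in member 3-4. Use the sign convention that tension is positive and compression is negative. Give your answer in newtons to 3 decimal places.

-749.226

N=6 nodes, M=9 members, R=3 reactions → 2N=12, M+R=12
member 0 (0-1): L=8.3389, (cx,cy)=(0.2292,0.9734)
member 1 (0-2): L=3.8630, (cx,cy)=(1.0000,0.0000)
member 2 (1-2): L=8.3484, (cx,cy)=(0.2338,-0.9723)
member 3 (1-3): L=4.0814, (cx,cy)=(0.9967,-0.0811)
member 4 (2-3): L=8.0684, (cx,cy)=(0.2623,0.9650)
member 5 (2-4): L=4.1720, (cx,cy)=(1.0000,0.0000)
member 6 (3-4): L=8.0529, (cx,cy)=(0.2553,-0.9669)
member 7 (3-5): L=3.7239, (cx,cy)=(0.9992,0.0397)
member 8 (4-5): L=8.1068, (cx,cy)=(0.2054,0.9787)
solve A·x = −loads:
  F[0-1] = -3445.0158 N (compression)
  F[0-2] = -915.0284 N (compression)
  F[1-2] = +2221.2775 N (tension)
  F[1-3] = -169.9236 N (compression)
  F[2-3] = -2238.0411 N (compression)
  F[2-4] = +191.2866 N (tension)
  F[3-4] = -749.2258 N (compression)
  F[3-5] = +0.0000 N (tension)
  F[4-5] = -0.0000 N (compression)
  Rx@0 = +1704.5100 N
  Ry@0 = +3353.3345 N
  Ry@4 = +724.3955 N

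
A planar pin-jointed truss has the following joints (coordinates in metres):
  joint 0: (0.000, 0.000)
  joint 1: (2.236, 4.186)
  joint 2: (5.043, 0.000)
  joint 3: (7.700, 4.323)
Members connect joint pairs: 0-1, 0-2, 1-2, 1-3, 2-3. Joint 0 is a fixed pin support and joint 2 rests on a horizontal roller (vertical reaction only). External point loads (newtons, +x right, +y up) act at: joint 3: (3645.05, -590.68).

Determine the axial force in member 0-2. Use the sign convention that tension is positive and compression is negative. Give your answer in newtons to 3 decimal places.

1809.752

N=4 nodes, M=5 members, R=3 reactions → 2N=8, M+R=8
member 0 (0-1): L=4.7458, (cx,cy)=(0.4712,0.8820)
member 1 (0-2): L=5.0430, (cx,cy)=(1.0000,0.0000)
member 2 (1-2): L=5.0400, (cx,cy)=(0.5569,-0.8306)
member 3 (1-3): L=5.4657, (cx,cy)=(0.9997,0.0251)
member 4 (2-3): L=5.0742, (cx,cy)=(0.5236,0.8519)
solve A·x = −loads:
  F[0-1] = +3895.3023 N (tension)
  F[0-2] = +1809.7516 N (tension)
  F[1-2] = -4013.9358 N (compression)
  F[1-3] = +4072.1062 N (tension)
  F[2-3] = -813.1338 N (compression)
  Rx@0 = -3645.0500 N
  Ry@0 = -3435.8493 N
  Ry@2 = +4026.5293 N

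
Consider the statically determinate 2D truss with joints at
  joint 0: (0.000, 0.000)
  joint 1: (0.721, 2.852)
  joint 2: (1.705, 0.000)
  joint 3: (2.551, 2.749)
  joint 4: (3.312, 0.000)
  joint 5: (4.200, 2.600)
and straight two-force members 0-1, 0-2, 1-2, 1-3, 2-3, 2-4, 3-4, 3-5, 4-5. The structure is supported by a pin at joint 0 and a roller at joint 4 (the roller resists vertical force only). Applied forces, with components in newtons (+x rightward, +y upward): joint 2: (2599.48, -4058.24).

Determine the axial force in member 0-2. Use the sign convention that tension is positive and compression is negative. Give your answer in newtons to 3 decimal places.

3097.273

N=6 nodes, M=9 members, R=3 reactions → 2N=12, M+R=12
member 0 (0-1): L=2.9417, (cx,cy)=(0.2451,0.9695)
member 1 (0-2): L=1.7050, (cx,cy)=(1.0000,0.0000)
member 2 (1-2): L=3.0170, (cx,cy)=(0.3262,-0.9453)
member 3 (1-3): L=1.8329, (cx,cy)=(0.9984,-0.0562)
member 4 (2-3): L=2.8762, (cx,cy)=(0.2941,0.9558)
member 5 (2-4): L=1.6070, (cx,cy)=(1.0000,0.0000)
member 6 (3-4): L=2.8524, (cx,cy)=(0.2668,-0.9638)
member 7 (3-5): L=1.6557, (cx,cy)=(0.9959,-0.0900)
member 8 (4-5): L=2.7475, (cx,cy)=(0.3232,0.9463)
solve A·x = −loads:
  F[0-1] = -2031.0275 N (compression)
  F[0-2] = +3097.2733 N (tension)
  F[1-2] = +2154.4608 N (tension)
  F[1-3] = -1202.3795 N (compression)
  F[2-3] = +2115.1586 N (tension)
  F[2-4] = +578.3380 N (tension)
  F[3-4] = -2167.7329 N (compression)
  F[3-5] = -0.0000 N (tension)
  F[4-5] = +0.0000 N (tension)
  Rx@0 = -2599.4800 N
  Ry@0 = +1969.0796 N
  Ry@4 = +2089.1604 N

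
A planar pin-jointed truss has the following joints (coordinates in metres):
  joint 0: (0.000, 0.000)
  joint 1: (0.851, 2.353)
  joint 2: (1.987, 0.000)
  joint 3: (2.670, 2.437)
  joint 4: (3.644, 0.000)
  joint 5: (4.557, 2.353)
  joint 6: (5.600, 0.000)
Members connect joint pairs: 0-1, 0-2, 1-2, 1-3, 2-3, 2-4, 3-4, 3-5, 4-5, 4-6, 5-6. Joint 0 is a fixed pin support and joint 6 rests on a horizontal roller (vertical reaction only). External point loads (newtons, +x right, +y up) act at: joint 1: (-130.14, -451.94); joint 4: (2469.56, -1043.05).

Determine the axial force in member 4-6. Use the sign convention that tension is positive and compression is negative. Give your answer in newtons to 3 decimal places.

307.060

N=7 nodes, M=11 members, R=3 reactions → 2N=14, M+R=14
member 0 (0-1): L=2.5022, (cx,cy)=(0.3401,0.9404)
member 1 (0-2): L=1.9870, (cx,cy)=(1.0000,0.0000)
member 2 (1-2): L=2.6129, (cx,cy)=(0.4348,-0.9005)
member 3 (1-3): L=1.8209, (cx,cy)=(0.9989,0.0461)
member 4 (2-3): L=2.5309, (cx,cy)=(0.2699,0.9629)
member 5 (2-4): L=1.6570, (cx,cy)=(1.0000,0.0000)
member 6 (3-4): L=2.6244, (cx,cy)=(0.3711,-0.9286)
member 7 (3-5): L=1.8889, (cx,cy)=(0.9990,-0.0445)
member 8 (4-5): L=2.5239, (cx,cy)=(0.3617,0.9323)
member 9 (4-6): L=1.9560, (cx,cy)=(1.0000,0.0000)
member 10 (5-6): L=2.5738, (cx,cy)=(0.4052,-0.9142)
solve A·x = −loads:
  F[0-1] = -853.1229 N (compression)
  F[0-2] = +2629.5722 N (tension)
  F[1-2] = +372.5066 N (tension)
  F[1-3] = -322.3102 N (compression)
  F[2-3] = -348.3832 N (compression)
  F[2-4] = +2885.5433 N (tension)
  F[3-4] = +404.4064 N (tension)
  F[3-5] = -566.6304 N (compression)
  F[4-5] = +716.0144 N (tension)
  F[4-6] = +307.0597 N (tension)
  F[5-6] = -757.7285 N (compression)
  Rx@0 = -2339.4200 N
  Ry@0 = +802.2658 N
  Ry@6 = +692.7242 N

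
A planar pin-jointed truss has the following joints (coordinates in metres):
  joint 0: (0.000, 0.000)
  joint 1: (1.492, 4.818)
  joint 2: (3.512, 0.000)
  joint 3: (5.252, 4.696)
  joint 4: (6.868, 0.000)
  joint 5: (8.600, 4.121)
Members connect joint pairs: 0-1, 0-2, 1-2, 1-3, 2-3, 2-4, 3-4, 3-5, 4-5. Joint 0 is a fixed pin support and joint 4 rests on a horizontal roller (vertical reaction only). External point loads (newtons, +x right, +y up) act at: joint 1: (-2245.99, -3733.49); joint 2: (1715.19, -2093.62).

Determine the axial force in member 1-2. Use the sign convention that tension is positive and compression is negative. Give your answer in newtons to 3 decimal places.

1945.922

N=6 nodes, M=9 members, R=3 reactions → 2N=12, M+R=12
member 0 (0-1): L=5.0437, (cx,cy)=(0.2958,0.9552)
member 1 (0-2): L=3.5120, (cx,cy)=(1.0000,0.0000)
member 2 (1-2): L=5.2243, (cx,cy)=(0.3867,-0.9222)
member 3 (1-3): L=3.7620, (cx,cy)=(0.9995,-0.0324)
member 4 (2-3): L=5.0080, (cx,cy)=(0.3474,0.9377)
member 5 (2-4): L=3.3560, (cx,cy)=(1.0000,0.0000)
member 6 (3-4): L=4.9663, (cx,cy)=(0.3254,-0.9456)
member 7 (3-5): L=3.3970, (cx,cy)=(0.9856,-0.1693)
member 8 (4-5): L=4.4702, (cx,cy)=(0.3875,0.9219)
solve A·x = −loads:
  F[0-1] = -5779.7221 N (compression)
  F[0-2] = +1178.9167 N (tension)
  F[1-2] = +1945.9219 N (tension)
  F[1-3] = -216.2373 N (compression)
  F[2-3] = +318.9096 N (tension)
  F[2-4] = +105.3202 N (tension)
  F[3-4] = -323.6689 N (compression)
  F[3-5] = -0.0000 N (tension)
  F[4-5] = +0.0000 N (tension)
  Rx@0 = +530.8000 N
  Ry@0 = +5521.0557 N
  Ry@4 = +306.0543 N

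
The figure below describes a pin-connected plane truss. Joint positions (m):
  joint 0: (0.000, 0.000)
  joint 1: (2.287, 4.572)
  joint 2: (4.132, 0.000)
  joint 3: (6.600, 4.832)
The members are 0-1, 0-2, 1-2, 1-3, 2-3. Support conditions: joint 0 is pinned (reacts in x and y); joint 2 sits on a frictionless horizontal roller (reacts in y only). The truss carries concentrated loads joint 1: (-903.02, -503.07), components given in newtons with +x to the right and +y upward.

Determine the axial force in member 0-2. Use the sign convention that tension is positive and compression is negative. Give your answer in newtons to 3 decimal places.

-290.849

N=4 nodes, M=5 members, R=3 reactions → 2N=8, M+R=8
member 0 (0-1): L=5.1121, (cx,cy)=(0.4474,0.8943)
member 1 (0-2): L=4.1320, (cx,cy)=(1.0000,0.0000)
member 2 (1-2): L=4.9302, (cx,cy)=(0.3742,-0.9273)
member 3 (1-3): L=4.3208, (cx,cy)=(0.9982,0.0602)
member 4 (2-3): L=5.4258, (cx,cy)=(0.4549,0.8906)
solve A·x = −loads:
  F[0-1] = -1368.3778 N (compression)
  F[0-2] = -290.8487 N (compression)
  F[1-2] = +777.2099 N (tension)
  F[1-3] = +0.0000 N (tension)
  F[2-3] = -0.0000 N (compression)
  Rx@0 = +903.0200 N
  Ry@0 = +1223.8073 N
  Ry@2 = -720.7373 N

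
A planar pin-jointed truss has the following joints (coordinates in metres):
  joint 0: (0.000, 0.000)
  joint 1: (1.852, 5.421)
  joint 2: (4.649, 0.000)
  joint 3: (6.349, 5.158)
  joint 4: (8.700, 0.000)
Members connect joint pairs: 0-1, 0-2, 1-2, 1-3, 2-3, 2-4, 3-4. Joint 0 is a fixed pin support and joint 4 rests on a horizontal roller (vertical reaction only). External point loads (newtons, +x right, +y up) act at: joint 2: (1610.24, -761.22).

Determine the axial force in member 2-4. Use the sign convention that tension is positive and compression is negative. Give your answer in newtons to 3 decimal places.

185.405

N=5 nodes, M=7 members, R=3 reactions → 2N=10, M+R=10
member 0 (0-1): L=5.7286, (cx,cy)=(0.3233,0.9463)
member 1 (0-2): L=4.6490, (cx,cy)=(1.0000,0.0000)
member 2 (1-2): L=6.1000, (cx,cy)=(0.4585,-0.8887)
member 3 (1-3): L=4.5047, (cx,cy)=(0.9983,-0.0584)
member 4 (2-3): L=5.4309, (cx,cy)=(0.3130,0.9497)
member 5 (2-4): L=4.0510, (cx,cy)=(1.0000,0.0000)
member 6 (3-4): L=5.6685, (cx,cy)=(0.4147,-0.9099)
solve A·x = −loads:
  F[0-1] = -374.5624 N (compression)
  F[0-2] = +1731.3318 N (tension)
  F[1-2] = +419.4734 N (tension)
  F[1-3] = -313.9651 N (compression)
  F[2-3] = +408.9947 N (tension)
  F[2-4] = +185.4051 N (tension)
  F[3-4] = -447.0325 N (compression)
  Rx@0 = -1610.2400 N
  Ry@0 = +354.4485 N
  Ry@4 = +406.7715 N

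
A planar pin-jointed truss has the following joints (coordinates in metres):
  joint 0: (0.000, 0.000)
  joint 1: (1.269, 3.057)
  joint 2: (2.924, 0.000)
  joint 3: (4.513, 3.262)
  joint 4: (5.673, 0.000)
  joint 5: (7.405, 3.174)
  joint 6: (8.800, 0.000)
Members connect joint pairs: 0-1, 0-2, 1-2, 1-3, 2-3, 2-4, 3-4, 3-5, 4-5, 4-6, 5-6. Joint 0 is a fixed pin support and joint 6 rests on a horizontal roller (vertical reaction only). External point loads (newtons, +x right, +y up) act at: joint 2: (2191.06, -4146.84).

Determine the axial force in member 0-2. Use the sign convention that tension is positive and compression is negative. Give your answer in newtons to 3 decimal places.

3340.490

N=7 nodes, M=11 members, R=3 reactions → 2N=14, M+R=14
member 0 (0-1): L=3.3099, (cx,cy)=(0.3834,0.9236)
member 1 (0-2): L=2.9240, (cx,cy)=(1.0000,0.0000)
member 2 (1-2): L=3.4762, (cx,cy)=(0.4761,-0.8794)
member 3 (1-3): L=3.2505, (cx,cy)=(0.9980,0.0631)
member 4 (2-3): L=3.6284, (cx,cy)=(0.4379,0.8990)
member 5 (2-4): L=2.7490, (cx,cy)=(1.0000,0.0000)
member 6 (3-4): L=3.4621, (cx,cy)=(0.3351,-0.9422)
member 7 (3-5): L=2.8933, (cx,cy)=(0.9995,-0.0304)
member 8 (4-5): L=3.6158, (cx,cy)=(0.4790,0.8778)
member 9 (4-6): L=3.1270, (cx,cy)=(1.0000,0.0000)
member 10 (5-6): L=3.4670, (cx,cy)=(0.4024,-0.9155)
solve A·x = −loads:
  F[0-1] = -2998.0525 N (compression)
  F[0-2] = +3340.4901 N (tension)
  F[1-2] = +2964.6747 N (tension)
  F[1-3] = -2565.9860 N (compression)
  F[2-3] = +1712.6773 N (tension)
  F[2-4] = +1810.8459 N (tension)
  F[3-4] = -1419.2871 N (compression)
  F[3-5] = -1335.9244 N (compression)
  F[4-5] = +1523.3918 N (tension)
  F[4-6] = +605.5908 N (tension)
  F[5-6] = -1505.0909 N (compression)
  Rx@0 = -2191.0600 N
  Ry@0 = +2768.9582 N
  Ry@6 = +1377.8818 N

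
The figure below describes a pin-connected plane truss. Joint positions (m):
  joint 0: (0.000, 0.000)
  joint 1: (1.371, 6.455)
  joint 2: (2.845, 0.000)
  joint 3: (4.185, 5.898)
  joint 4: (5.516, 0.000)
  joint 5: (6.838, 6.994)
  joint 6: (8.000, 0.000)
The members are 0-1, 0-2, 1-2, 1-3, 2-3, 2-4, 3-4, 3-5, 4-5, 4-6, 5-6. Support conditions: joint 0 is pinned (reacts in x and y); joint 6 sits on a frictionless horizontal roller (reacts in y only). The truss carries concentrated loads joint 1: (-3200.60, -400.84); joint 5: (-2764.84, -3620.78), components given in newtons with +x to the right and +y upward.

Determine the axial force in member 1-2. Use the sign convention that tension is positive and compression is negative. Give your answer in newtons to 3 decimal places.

5446.273

N=7 nodes, M=11 members, R=3 reactions → 2N=14, M+R=14
member 0 (0-1): L=6.5990, (cx,cy)=(0.2078,0.9782)
member 1 (0-2): L=2.8450, (cx,cy)=(1.0000,0.0000)
member 2 (1-2): L=6.6212, (cx,cy)=(0.2226,-0.9749)
member 3 (1-3): L=2.8686, (cx,cy)=(0.9810,-0.1942)
member 4 (2-3): L=6.0483, (cx,cy)=(0.2215,0.9751)
member 5 (2-4): L=2.6710, (cx,cy)=(1.0000,0.0000)
member 6 (3-4): L=6.0463, (cx,cy)=(0.2201,-0.9755)
member 7 (3-5): L=2.8705, (cx,cy)=(0.9242,0.3818)
member 8 (4-5): L=7.1178, (cx,cy)=(0.1857,0.9826)
member 9 (4-6): L=2.4840, (cx,cy)=(1.0000,0.0000)
member 10 (5-6): L=7.0899, (cx,cy)=(0.1639,-0.9865)
solve A·x = −loads:
  F[0-1] = -5988.3760 N (compression)
  F[0-2] = -4721.3005 N (compression)
  F[1-2] = +5446.2731 N (tension)
  F[1-3] = +758.4477 N (tension)
  F[2-3] = -5444.9118 N (compression)
  F[2-4] = -2302.5343 N (compression)
  F[3-4] = +4937.9503 N (tension)
  F[3-5] = -1676.3185 N (compression)
  F[4-5] = -4902.1137 N (compression)
  F[4-6] = -305.0524 N (compression)
  F[5-6] = +1861.2584 N (tension)
  Rx@0 = +5965.4400 N
  Ry@0 = +5857.7098 N
  Ry@6 = -1836.0898 N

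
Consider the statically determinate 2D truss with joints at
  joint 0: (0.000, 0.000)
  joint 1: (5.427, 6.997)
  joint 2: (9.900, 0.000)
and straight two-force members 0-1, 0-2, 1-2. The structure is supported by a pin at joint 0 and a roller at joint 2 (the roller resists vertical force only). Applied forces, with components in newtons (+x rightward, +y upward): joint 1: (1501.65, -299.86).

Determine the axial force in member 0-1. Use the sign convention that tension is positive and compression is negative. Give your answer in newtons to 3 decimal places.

1171.679

N=3 nodes, M=3 members, R=3 reactions → 2N=6, M+R=6
member 0 (0-1): L=8.8550, (cx,cy)=(0.6129,0.7902)
member 1 (0-2): L=9.9000, (cx,cy)=(1.0000,0.0000)
member 2 (1-2): L=8.3046, (cx,cy)=(0.5386,-0.8425)
solve A·x = −loads:
  F[0-1] = +1171.6789 N (tension)
  F[0-2] = +783.5552 N (tension)
  F[1-2] = -1454.7468 N (compression)
  Rx@0 = -1501.6500 N
  Ry@0 = -925.8355 N
  Ry@2 = +1225.6955 N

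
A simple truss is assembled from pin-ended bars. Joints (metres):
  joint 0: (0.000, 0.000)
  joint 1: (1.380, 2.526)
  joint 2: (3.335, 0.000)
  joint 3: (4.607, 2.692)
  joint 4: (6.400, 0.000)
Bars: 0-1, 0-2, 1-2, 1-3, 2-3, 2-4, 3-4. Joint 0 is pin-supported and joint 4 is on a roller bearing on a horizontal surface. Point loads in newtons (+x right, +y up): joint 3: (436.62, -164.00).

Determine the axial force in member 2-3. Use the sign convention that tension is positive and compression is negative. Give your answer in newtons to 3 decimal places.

142.359

N=5 nodes, M=7 members, R=3 reactions → 2N=10, M+R=10
member 0 (0-1): L=2.8784, (cx,cy)=(0.4794,0.8776)
member 1 (0-2): L=3.3350, (cx,cy)=(1.0000,0.0000)
member 2 (1-2): L=3.1942, (cx,cy)=(0.6121,-0.7908)
member 3 (1-3): L=3.2313, (cx,cy)=(0.9987,0.0514)
member 4 (2-3): L=2.9774, (cx,cy)=(0.4272,0.9041)
member 5 (2-4): L=3.0650, (cx,cy)=(1.0000,0.0000)
member 6 (3-4): L=3.2345, (cx,cy)=(0.5543,-0.8323)
solve A·x = −loads:
  F[0-1] = +156.9181 N (tension)
  F[0-2] = +361.3878 N (tension)
  F[1-2] = -162.7599 N (compression)
  F[1-3] = +175.0811 N (tension)
  F[2-3] = +142.3586 N (tension)
  F[2-4] = +200.9516 N (tension)
  F[3-4] = -362.5039 N (compression)
  Rx@0 = -436.6200 N
  Ry@0 = -137.7077 N
  Ry@4 = +301.7077 N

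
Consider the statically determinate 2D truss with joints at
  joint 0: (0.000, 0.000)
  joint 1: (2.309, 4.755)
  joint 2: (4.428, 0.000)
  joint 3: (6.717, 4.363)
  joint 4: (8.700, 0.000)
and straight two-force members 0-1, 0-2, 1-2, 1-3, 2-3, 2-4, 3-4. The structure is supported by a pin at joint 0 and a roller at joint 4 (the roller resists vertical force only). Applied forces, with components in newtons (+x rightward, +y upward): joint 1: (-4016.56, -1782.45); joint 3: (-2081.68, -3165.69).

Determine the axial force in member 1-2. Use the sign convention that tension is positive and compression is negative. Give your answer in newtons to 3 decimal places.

3828.160

N=5 nodes, M=7 members, R=3 reactions → 2N=10, M+R=10
member 0 (0-1): L=5.2860, (cx,cy)=(0.4368,0.8996)
member 1 (0-2): L=4.4280, (cx,cy)=(1.0000,0.0000)
member 2 (1-2): L=5.2058, (cx,cy)=(0.4070,-0.9134)
member 3 (1-3): L=4.4254, (cx,cy)=(0.9961,-0.0886)
member 4 (2-3): L=4.9270, (cx,cy)=(0.4646,0.8855)
member 5 (2-4): L=4.2720, (cx,cy)=(1.0000,0.0000)
member 6 (3-4): L=4.7925, (cx,cy)=(0.4138,-0.9104)
solve A·x = −loads:
  F[0-1] = -5858.6485 N (compression)
  F[0-2] = -3539.0857 N (compression)
  F[1-2] = +3828.1597 N (tension)
  F[1-3] = -101.2341 N (compression)
  F[2-3] = -3948.6754 N (compression)
  F[2-4] = -146.3552 N (compression)
  F[3-4] = +353.7103 N (tension)
  Rx@0 = +6098.2400 N
  Ry@0 = +5270.1510 N
  Ry@4 = -322.0110 N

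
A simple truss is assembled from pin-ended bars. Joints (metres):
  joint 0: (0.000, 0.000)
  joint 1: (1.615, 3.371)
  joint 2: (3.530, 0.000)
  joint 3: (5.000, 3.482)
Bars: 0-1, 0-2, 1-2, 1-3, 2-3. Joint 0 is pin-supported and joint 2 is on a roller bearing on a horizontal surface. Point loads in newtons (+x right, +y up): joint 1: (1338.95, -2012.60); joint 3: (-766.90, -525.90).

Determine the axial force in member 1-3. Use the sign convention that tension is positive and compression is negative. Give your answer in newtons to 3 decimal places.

-552.826

N=4 nodes, M=5 members, R=3 reactions → 2N=8, M+R=8
member 0 (0-1): L=3.7379, (cx,cy)=(0.4321,0.9018)
member 1 (0-2): L=3.5300, (cx,cy)=(1.0000,0.0000)
member 2 (1-2): L=3.8770, (cx,cy)=(0.4939,-0.8695)
member 3 (1-3): L=3.3868, (cx,cy)=(0.9995,0.0328)
member 4 (2-3): L=3.7796, (cx,cy)=(0.3889,0.9213)
solve A·x = −loads:
  F[0-1] = -388.8165 N (compression)
  F[0-2] = +740.0425 N (tension)
  F[1-2] = -1932.2339 N (compression)
  F[1-3] = -552.8262 N (compression)
  F[2-3] = -551.1778 N (compression)
  Rx@0 = -572.0500 N
  Ry@0 = +350.6519 N
  Ry@2 = +2187.8481 N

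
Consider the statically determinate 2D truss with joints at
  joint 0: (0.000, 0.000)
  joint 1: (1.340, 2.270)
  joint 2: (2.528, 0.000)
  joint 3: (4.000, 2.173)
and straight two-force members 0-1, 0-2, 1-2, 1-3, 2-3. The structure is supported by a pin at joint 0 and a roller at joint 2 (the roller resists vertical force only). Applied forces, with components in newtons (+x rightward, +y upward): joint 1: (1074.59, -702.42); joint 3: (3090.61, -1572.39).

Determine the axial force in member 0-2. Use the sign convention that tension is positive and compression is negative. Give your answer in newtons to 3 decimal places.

1681.772

N=4 nodes, M=5 members, R=3 reactions → 2N=8, M+R=8
member 0 (0-1): L=2.6360, (cx,cy)=(0.5083,0.8612)
member 1 (0-2): L=2.5280, (cx,cy)=(1.0000,0.0000)
member 2 (1-2): L=2.5621, (cx,cy)=(0.4637,-0.8860)
member 3 (1-3): L=2.6618, (cx,cy)=(0.9993,-0.0364)
member 4 (2-3): L=2.6246, (cx,cy)=(0.5608,0.8279)
solve A·x = −loads:
  F[0-1] = +4885.3116 N (tension)
  F[0-2] = +1681.7722 N (tension)
  F[1-2] = -5708.0299 N (compression)
  F[1-3] = +4058.2676 N (tension)
  F[2-3] = -1720.5663 N (compression)
  Rx@0 = -4165.2000 N
  Ry@0 = -4207.0008 N
  Ry@2 = +6481.8108 N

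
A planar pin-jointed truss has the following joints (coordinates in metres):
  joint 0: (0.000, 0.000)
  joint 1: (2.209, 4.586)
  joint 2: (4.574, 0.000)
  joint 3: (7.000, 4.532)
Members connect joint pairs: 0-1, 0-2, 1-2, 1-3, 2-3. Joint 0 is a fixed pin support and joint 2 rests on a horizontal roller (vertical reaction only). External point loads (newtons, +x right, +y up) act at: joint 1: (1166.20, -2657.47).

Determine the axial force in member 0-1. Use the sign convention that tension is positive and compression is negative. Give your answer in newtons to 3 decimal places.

N=4 nodes, M=5 members, R=3 reactions → 2N=8, M+R=8
member 0 (0-1): L=5.0903, (cx,cy)=(0.4340,0.9009)
member 1 (0-2): L=4.5740, (cx,cy)=(1.0000,0.0000)
member 2 (1-2): L=5.1599, (cx,cy)=(0.4583,-0.8888)
member 3 (1-3): L=4.7913, (cx,cy)=(0.9999,-0.0113)
member 4 (2-3): L=5.1405, (cx,cy)=(0.4719,0.8816)
solve A·x = −loads:
  F[0-1] = -227.3128 N (compression)
  F[0-2] = +1264.8454 N (tension)
  F[1-2] = -2759.6120 N (compression)
  F[1-3] = -0.0000 N (compression)
  F[2-3] = +0.0000 N (tension)
  Rx@0 = -1166.2000 N
  Ry@0 = +204.7930 N
  Ry@2 = +2452.6770 N

-227.313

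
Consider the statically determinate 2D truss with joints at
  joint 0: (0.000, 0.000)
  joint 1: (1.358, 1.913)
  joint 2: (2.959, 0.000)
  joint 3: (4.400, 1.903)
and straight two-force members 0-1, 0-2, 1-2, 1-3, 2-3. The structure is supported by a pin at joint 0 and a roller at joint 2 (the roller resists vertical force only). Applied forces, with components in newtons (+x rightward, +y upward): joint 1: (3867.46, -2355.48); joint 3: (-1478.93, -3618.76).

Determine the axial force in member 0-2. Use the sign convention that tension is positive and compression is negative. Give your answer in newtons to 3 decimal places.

942.487

N=4 nodes, M=5 members, R=3 reactions → 2N=8, M+R=8
member 0 (0-1): L=2.3460, (cx,cy)=(0.5789,0.8154)
member 1 (0-2): L=2.9590, (cx,cy)=(1.0000,0.0000)
member 2 (1-2): L=2.4945, (cx,cy)=(0.6418,-0.7669)
member 3 (1-3): L=3.0420, (cx,cy)=(1.0000,-0.0033)
member 4 (2-3): L=2.3870, (cx,cy)=(0.6037,0.7972)
solve A·x = −loads:
  F[0-1] = +2498.1014 N (tension)
  F[0-2] = +942.4872 N (tension)
  F[1-2] = -5733.2107 N (compression)
  F[1-3] = +1258.1621 N (tension)
  F[2-3] = -4533.9985 N (compression)
  Rx@0 = -2388.5300 N
  Ry@0 = -2037.0250 N
  Ry@2 = +8011.2650 N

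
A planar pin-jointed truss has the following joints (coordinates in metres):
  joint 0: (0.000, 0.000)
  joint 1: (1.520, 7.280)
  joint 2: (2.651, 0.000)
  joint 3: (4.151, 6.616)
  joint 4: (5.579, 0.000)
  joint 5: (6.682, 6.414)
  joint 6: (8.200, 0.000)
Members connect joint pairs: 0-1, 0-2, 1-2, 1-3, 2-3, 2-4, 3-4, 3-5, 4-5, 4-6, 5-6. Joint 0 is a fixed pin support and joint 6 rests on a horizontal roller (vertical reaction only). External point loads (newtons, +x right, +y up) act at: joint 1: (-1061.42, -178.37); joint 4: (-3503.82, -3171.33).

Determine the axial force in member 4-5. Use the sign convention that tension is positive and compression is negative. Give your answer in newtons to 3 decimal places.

N=7 nodes, M=11 members, R=3 reactions → 2N=14, M+R=14
member 0 (0-1): L=7.4370, (cx,cy)=(0.2044,0.9789)
member 1 (0-2): L=2.6510, (cx,cy)=(1.0000,0.0000)
member 2 (1-2): L=7.3673, (cx,cy)=(0.1535,-0.9881)
member 3 (1-3): L=2.7135, (cx,cy)=(0.9696,-0.2447)
member 4 (2-3): L=6.7839, (cx,cy)=(0.2211,0.9752)
member 5 (2-4): L=2.9280, (cx,cy)=(1.0000,0.0000)
member 6 (3-4): L=6.7684, (cx,cy)=(0.2110,-0.9775)
member 7 (3-5): L=2.5390, (cx,cy)=(0.9968,-0.0796)
member 8 (4-5): L=6.5081, (cx,cy)=(0.1695,0.9855)
member 9 (4-6): L=2.6210, (cx,cy)=(1.0000,0.0000)
member 10 (5-6): L=6.5912, (cx,cy)=(0.2303,-0.9731)
solve A·x = −loads:
  F[0-1] = -2146.6188 N (compression)
  F[0-2] = -4126.5059 N (compression)
  F[1-2] = +1859.8903 N (tension)
  F[1-3] = +347.7356 N (tension)
  F[2-3] = -1884.4874 N (compression)
  F[2-4] = -3424.3022 N (compression)
  F[3-4] = +2008.3058 N (tension)
  F[3-5] = -504.8340 N (compression)
  F[4-5] = +1225.9665 N (tension)
  F[4-6] = +295.4573 N (tension)
  F[5-6] = -1282.8811 N (compression)
  Rx@0 = +4565.2400 N
  Ry@0 = +2101.3055 N
  Ry@6 = +1248.3945 N

1225.966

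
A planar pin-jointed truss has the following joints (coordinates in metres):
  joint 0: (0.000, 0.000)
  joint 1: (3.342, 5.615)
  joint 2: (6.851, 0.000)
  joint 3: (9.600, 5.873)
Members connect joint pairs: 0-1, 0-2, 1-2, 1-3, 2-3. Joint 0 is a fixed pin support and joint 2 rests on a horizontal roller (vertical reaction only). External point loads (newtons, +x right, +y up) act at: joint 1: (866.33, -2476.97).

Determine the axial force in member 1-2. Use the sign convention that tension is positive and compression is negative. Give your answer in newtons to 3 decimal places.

N=4 nodes, M=5 members, R=3 reactions → 2N=8, M+R=8
member 0 (0-1): L=6.5343, (cx,cy)=(0.5115,0.8593)
member 1 (0-2): L=6.8510, (cx,cy)=(1.0000,0.0000)
member 2 (1-2): L=6.6213, (cx,cy)=(0.5300,-0.8480)
member 3 (1-3): L=6.2633, (cx,cy)=(0.9992,0.0412)
member 4 (2-3): L=6.4845, (cx,cy)=(0.4239,0.9057)
solve A·x = −loads:
  F[0-1] = -650.1030 N (compression)
  F[0-2] = +1198.8279 N (tension)
  F[1-2] = -2262.1179 N (compression)
  F[1-3] = +0.0000 N (tension)
  F[2-3] = -0.0000 N (compression)
  Rx@0 = -866.3300 N
  Ry@0 = +558.6403 N
  Ry@2 = +1918.3297 N

-2262.118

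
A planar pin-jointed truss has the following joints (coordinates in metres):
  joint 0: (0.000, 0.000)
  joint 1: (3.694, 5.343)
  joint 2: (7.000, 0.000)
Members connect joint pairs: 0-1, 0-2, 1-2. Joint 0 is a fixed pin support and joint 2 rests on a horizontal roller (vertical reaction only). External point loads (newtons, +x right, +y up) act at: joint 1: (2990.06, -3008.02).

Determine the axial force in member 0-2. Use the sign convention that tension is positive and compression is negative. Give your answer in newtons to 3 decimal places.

2394.357

N=3 nodes, M=3 members, R=3 reactions → 2N=6, M+R=6
member 0 (0-1): L=6.4956, (cx,cy)=(0.5687,0.8226)
member 1 (0-2): L=7.0000, (cx,cy)=(1.0000,0.0000)
member 2 (1-2): L=6.2831, (cx,cy)=(0.5262,-0.8504)
solve A·x = −loads:
  F[0-1] = +1047.5021 N (tension)
  F[0-2] = +2394.3566 N (tension)
  F[1-2] = -4550.5052 N (compression)
  Rx@0 = -2990.0600 N
  Ry@0 = -861.6252 N
  Ry@2 = +3869.6452 N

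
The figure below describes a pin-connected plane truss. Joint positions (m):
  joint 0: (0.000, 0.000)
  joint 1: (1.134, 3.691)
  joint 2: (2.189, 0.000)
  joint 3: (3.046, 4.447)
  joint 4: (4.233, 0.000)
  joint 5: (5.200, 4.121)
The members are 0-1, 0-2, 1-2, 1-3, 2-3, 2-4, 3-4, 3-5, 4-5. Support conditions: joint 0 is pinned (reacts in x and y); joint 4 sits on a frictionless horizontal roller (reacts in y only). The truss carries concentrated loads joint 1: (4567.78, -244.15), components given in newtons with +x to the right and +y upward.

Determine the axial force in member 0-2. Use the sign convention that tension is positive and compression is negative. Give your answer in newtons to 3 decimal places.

N=6 nodes, M=9 members, R=3 reactions → 2N=12, M+R=12
member 0 (0-1): L=3.8613, (cx,cy)=(0.2937,0.9559)
member 1 (0-2): L=2.1890, (cx,cy)=(1.0000,0.0000)
member 2 (1-2): L=3.8388, (cx,cy)=(0.2748,-0.9615)
member 3 (1-3): L=2.0560, (cx,cy)=(0.9299,0.3677)
member 4 (2-3): L=4.5288, (cx,cy)=(0.1892,0.9819)
member 5 (2-4): L=2.0440, (cx,cy)=(1.0000,0.0000)
member 6 (3-4): L=4.6027, (cx,cy)=(0.2579,-0.9662)
member 7 (3-5): L=2.1785, (cx,cy)=(0.9887,-0.1496)
member 8 (4-5): L=4.2329, (cx,cy)=(0.2284,0.9736)
solve A·x = −loads:
  F[0-1] = +3979.6657 N (tension)
  F[0-2] = +3399.0101 N (tension)
  F[1-2] = -5038.7647 N (compression)
  F[1-3] = -2165.9715 N (compression)
  F[2-3] = +4933.8880 N (tension)
  F[2-4] = +1080.5840 N (tension)
  F[3-4] = -4190.0553 N (compression)
  F[3-5] = -0.0000 N (compression)
  F[4-5] = +0.0000 N (tension)
  Rx@0 = -4567.7800 N
  Ry@0 = -3804.1708 N
  Ry@4 = +4048.3208 N

3399.010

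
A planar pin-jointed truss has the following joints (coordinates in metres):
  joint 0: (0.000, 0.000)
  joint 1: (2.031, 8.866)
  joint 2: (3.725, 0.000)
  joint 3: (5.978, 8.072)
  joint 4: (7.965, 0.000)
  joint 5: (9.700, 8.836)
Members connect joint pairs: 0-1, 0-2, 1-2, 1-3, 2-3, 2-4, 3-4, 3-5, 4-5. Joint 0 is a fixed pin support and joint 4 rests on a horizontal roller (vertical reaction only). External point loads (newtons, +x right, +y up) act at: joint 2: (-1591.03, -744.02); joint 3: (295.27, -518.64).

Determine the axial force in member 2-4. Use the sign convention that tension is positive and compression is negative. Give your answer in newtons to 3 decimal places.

N=6 nodes, M=9 members, R=3 reactions → 2N=12, M+R=12
member 0 (0-1): L=9.0957, (cx,cy)=(0.2233,0.9748)
member 1 (0-2): L=3.7250, (cx,cy)=(1.0000,0.0000)
member 2 (1-2): L=9.0264, (cx,cy)=(0.1877,-0.9822)
member 3 (1-3): L=4.0261, (cx,cy)=(0.9804,-0.1972)
member 4 (2-3): L=8.3805, (cx,cy)=(0.2688,0.9632)
member 5 (2-4): L=4.2400, (cx,cy)=(1.0000,0.0000)
member 6 (3-4): L=8.3130, (cx,cy)=(0.2390,-0.9710)
member 7 (3-5): L=3.7996, (cx,cy)=(0.9796,0.2011)
member 8 (4-5): L=9.0047, (cx,cy)=(0.1927,0.9813)
solve A·x = −loads:
  F[0-1] = -232.0695 N (compression)
  F[0-2] = -1243.9404 N (compression)
  F[1-2] = +250.5450 N (tension)
  F[1-3] = -100.8200 N (compression)
  F[2-3] = +516.9583 N (tension)
  F[2-4] = +255.1321 N (tension)
  F[3-4] = -1067.3897 N (compression)
  F[3-5] = +0.0000 N (tension)
  F[4-5] = -0.0000 N (compression)
  Rx@0 = +1295.7600 N
  Ry@0 = +226.2100 N
  Ry@4 = +1036.4500 N

255.132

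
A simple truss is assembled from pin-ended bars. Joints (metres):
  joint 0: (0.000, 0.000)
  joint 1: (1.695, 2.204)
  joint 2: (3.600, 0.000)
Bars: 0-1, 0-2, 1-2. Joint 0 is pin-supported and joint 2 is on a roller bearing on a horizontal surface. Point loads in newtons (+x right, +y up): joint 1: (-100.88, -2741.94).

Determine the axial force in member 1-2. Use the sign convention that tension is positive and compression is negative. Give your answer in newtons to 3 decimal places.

N=3 nodes, M=3 members, R=3 reactions → 2N=6, M+R=6
member 0 (0-1): L=2.7804, (cx,cy)=(0.6096,0.7927)
member 1 (0-2): L=3.6000, (cx,cy)=(1.0000,0.0000)
member 2 (1-2): L=2.9132, (cx,cy)=(0.6539,-0.7566)
solve A·x = −loads:
  F[0-1] = -1908.3155 N (compression)
  F[0-2] = +1062.4747 N (tension)
  F[1-2] = -1624.7686 N (compression)
  Rx@0 = +100.8800 N
  Ry@0 = +1512.7042 N
  Ry@2 = +1229.2358 N

-1624.769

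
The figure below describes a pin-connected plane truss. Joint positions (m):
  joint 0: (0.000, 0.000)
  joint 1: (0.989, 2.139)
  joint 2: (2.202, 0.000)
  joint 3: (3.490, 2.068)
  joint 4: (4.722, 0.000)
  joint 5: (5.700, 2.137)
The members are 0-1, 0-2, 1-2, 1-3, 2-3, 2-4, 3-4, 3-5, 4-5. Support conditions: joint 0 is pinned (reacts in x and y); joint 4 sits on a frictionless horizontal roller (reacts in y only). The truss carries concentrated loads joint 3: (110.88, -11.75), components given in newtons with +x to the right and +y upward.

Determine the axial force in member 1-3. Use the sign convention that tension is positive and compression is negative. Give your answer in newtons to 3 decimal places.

47.620

N=6 nodes, M=9 members, R=3 reactions → 2N=12, M+R=12
member 0 (0-1): L=2.3566, (cx,cy)=(0.4197,0.9077)
member 1 (0-2): L=2.2020, (cx,cy)=(1.0000,0.0000)
member 2 (1-2): L=2.4590, (cx,cy)=(0.4933,-0.8699)
member 3 (1-3): L=2.5020, (cx,cy)=(0.9996,-0.0284)
member 4 (2-3): L=2.4363, (cx,cy)=(0.5287,0.8488)
member 5 (2-4): L=2.5200, (cx,cy)=(1.0000,0.0000)
member 6 (3-4): L=2.4072, (cx,cy)=(0.5118,-0.8591)
member 7 (3-5): L=2.2111, (cx,cy)=(0.9995,0.0312)
member 8 (4-5): L=2.3502, (cx,cy)=(0.4161,0.9093)
solve A·x = −loads:
  F[0-1] = +50.1218 N (tension)
  F[0-2] = +89.8450 N (tension)
  F[1-2] = -53.8538 N (compression)
  F[1-3] = +47.6197 N (tension)
  F[2-3] = +55.1886 N (tension)
  F[2-4] = +34.1030 N (tension)
  F[3-4] = -66.6327 N (compression)
  F[3-5] = -0.0000 N (compression)
  F[4-5] = +0.0000 N (tension)
  Rx@0 = -110.8800 N
  Ry@0 = -45.4942 N
  Ry@4 = +57.2442 N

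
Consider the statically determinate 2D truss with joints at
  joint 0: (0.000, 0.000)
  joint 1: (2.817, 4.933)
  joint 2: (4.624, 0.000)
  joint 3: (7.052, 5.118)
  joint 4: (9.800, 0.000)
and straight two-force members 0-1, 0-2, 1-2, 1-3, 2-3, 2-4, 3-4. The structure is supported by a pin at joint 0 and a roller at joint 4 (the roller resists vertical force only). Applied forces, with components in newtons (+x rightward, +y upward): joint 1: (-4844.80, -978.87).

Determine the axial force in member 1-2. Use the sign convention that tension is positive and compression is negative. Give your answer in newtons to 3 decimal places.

N=5 nodes, M=7 members, R=3 reactions → 2N=10, M+R=10
member 0 (0-1): L=5.6807, (cx,cy)=(0.4959,0.8684)
member 1 (0-2): L=4.6240, (cx,cy)=(1.0000,0.0000)
member 2 (1-2): L=5.2535, (cx,cy)=(0.3440,-0.9390)
member 3 (1-3): L=4.2390, (cx,cy)=(0.9990,0.0436)
member 4 (2-3): L=5.6647, (cx,cy)=(0.4286,0.9035)
member 5 (2-4): L=5.1760, (cx,cy)=(1.0000,0.0000)
member 6 (3-4): L=5.8091, (cx,cy)=(0.4731,-0.8810)
solve A·x = −loads:
  F[0-1] = -3611.5465 N (compression)
  F[0-2] = -3053.8613 N (compression)
  F[1-2] = +2401.1718 N (tension)
  F[1-3] = +2230.0833 N (tension)
  F[2-3] = -2495.5163 N (compression)
  F[2-4] = -1158.3367 N (compression)
  F[3-4] = +2448.6436 N (tension)
  Rx@0 = +4844.8000 N
  Ry@0 = +3136.2089 N
  Ry@4 = -2157.3389 N

2401.172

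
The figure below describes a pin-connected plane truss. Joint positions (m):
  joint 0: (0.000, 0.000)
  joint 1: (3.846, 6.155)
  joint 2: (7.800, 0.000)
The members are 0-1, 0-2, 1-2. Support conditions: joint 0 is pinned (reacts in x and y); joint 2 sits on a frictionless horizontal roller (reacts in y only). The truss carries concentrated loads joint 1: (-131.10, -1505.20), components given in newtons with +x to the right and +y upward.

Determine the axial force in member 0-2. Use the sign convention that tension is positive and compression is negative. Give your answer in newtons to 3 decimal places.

N=3 nodes, M=3 members, R=3 reactions → 2N=6, M+R=6
member 0 (0-1): L=7.2578, (cx,cy)=(0.5299,0.8481)
member 1 (0-2): L=7.8000, (cx,cy)=(1.0000,0.0000)
member 2 (1-2): L=7.3156, (cx,cy)=(0.5405,-0.8414)
solve A·x = −loads:
  F[0-1] = -1021.7197 N (compression)
  F[0-2] = +410.3218 N (tension)
  F[1-2] = -759.1689 N (compression)
  Rx@0 = +131.1000 N
  Ry@0 = +866.4720 N
  Ry@2 = +638.7280 N

410.322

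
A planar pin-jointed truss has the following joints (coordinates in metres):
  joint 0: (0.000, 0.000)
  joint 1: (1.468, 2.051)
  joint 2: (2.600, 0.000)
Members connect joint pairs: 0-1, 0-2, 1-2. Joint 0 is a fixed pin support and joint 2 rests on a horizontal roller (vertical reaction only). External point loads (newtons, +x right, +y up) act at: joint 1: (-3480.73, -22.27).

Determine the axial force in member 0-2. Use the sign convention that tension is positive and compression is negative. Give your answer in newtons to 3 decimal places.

N=3 nodes, M=3 members, R=3 reactions → 2N=6, M+R=6
member 0 (0-1): L=2.5222, (cx,cy)=(0.5820,0.8132)
member 1 (0-2): L=2.6000, (cx,cy)=(1.0000,0.0000)
member 2 (1-2): L=2.3427, (cx,cy)=(0.4832,-0.8755)
solve A·x = −loads:
  F[0-1] = -3388.5346 N (compression)
  F[0-2] = -1508.5164 N (compression)
  F[1-2] = +3121.8472 N (tension)
  Rx@0 = +3480.7300 N
  Ry@0 = +2755.4565 N
  Ry@2 = -2733.1865 N

-1508.516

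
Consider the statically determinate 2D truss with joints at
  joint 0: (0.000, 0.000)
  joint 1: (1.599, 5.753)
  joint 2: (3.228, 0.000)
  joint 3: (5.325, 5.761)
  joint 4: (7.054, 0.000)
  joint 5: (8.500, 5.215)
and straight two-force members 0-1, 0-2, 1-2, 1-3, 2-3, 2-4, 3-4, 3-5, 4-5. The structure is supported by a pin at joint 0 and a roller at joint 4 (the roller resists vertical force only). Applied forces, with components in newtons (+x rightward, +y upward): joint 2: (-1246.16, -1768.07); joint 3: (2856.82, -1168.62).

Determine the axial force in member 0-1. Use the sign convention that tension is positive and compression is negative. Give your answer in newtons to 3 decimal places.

1128.980

N=6 nodes, M=9 members, R=3 reactions → 2N=12, M+R=12
member 0 (0-1): L=5.9711, (cx,cy)=(0.2678,0.9635)
member 1 (0-2): L=3.2280, (cx,cy)=(1.0000,0.0000)
member 2 (1-2): L=5.9792, (cx,cy)=(0.2724,-0.9622)
member 3 (1-3): L=3.7260, (cx,cy)=(1.0000,0.0021)
member 4 (2-3): L=6.1308, (cx,cy)=(0.3420,0.9397)
member 5 (2-4): L=3.8260, (cx,cy)=(1.0000,0.0000)
member 6 (3-4): L=6.0149, (cx,cy)=(0.2875,-0.9578)
member 7 (3-5): L=3.2216, (cx,cy)=(0.9855,-0.1695)
member 8 (4-5): L=5.4118, (cx,cy)=(0.2672,0.9636)
solve A·x = −loads:
  F[0-1] = +1128.9796 N (tension)
  F[0-2] = +1308.3298 N (tension)
  F[1-2] = -1129.1506 N (compression)
  F[1-3] = +609.9633 N (tension)
  F[2-3] = +3037.7306 N (tension)
  F[2-4] = +1207.8198 N (tension)
  F[3-4] = -4201.7751 N (compression)
  F[3-5] = -0.0000 N (compression)
  F[4-5] = +0.0000 N (tension)
  Rx@0 = -1610.6600 N
  Ry@0 = -1087.7460 N
  Ry@4 = +4024.4360 N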